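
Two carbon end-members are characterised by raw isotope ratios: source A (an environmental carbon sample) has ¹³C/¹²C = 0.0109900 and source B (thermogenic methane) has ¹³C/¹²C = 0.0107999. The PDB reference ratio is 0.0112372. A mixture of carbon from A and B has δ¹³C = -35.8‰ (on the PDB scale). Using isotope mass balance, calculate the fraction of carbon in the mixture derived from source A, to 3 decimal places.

δ_A = (0.0109900/0.0112372 − 1)×1000 = (0.978002 − 1)×1000 = -21.998‰
δ_B = (0.0107999/0.0112372 − 1)×1000 = (0.961085 − 1)×1000 = -38.915‰
f_A = (δ_mix − δ_B)/(δ_A − δ_B) = (-35.8 − (-38.915))/(-21.998 − (-38.915))
f_A = 3.115 / 16.917 = 0.1842

0.184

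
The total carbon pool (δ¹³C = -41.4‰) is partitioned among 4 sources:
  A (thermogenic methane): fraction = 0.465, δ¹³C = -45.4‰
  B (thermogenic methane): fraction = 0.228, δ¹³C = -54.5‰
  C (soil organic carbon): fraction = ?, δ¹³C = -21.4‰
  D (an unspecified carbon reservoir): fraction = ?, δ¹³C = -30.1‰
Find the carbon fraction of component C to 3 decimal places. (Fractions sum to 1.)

0.158

Let f_C and f_D be the unknown fractions; fractions sum to 1 so f_C + f_D = 0.307.
Mass balance: Σ fᵢ·δᵢ = δ_bulk ⇒ f_C·(-21.4) + f_D·(-30.1) = -41.4 − (-33.537) = -7.863
Substitute f_D = 0.307 − f_C:
f_C·(-21.4 − -30.1) = -7.863 − 0.307×(-30.1) = 1.378
f_C = 1.378 / 8.7 = 0.1584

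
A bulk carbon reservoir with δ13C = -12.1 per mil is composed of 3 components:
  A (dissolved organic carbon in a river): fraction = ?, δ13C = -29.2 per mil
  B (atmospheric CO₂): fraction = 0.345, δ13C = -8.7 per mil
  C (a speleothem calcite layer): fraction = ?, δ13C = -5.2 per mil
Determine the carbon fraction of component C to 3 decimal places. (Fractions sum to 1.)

Let f_C and f_A be the unknown fractions; fractions sum to 1 so f_C + f_A = 0.655.
Mass balance: Σ fᵢ·δᵢ = δ_bulk ⇒ f_C·(-5.2) + f_A·(-29.2) = -12.1 − (-3.001) = -9.098
Substitute f_A = 0.655 − f_C:
f_C·(-5.2 − -29.2) = -9.098 − 0.655×(-29.2) = 10.028
f_C = 10.028 / 24.0 = 0.4178

0.418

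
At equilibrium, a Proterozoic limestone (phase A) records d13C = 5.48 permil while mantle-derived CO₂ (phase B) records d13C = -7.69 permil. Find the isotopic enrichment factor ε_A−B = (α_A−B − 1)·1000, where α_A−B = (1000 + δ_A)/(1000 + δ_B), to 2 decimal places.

α_A−B = (1000 + 5.48) / (1000 + -7.69) = 1005.48 / 992.31 = 1.013272
ε_A−B = (1.013272 − 1) × 1000 = 13.272 permil
(The approximation ε ≈ δ_A − δ_B would give 13.17 permil.)

13.27 permil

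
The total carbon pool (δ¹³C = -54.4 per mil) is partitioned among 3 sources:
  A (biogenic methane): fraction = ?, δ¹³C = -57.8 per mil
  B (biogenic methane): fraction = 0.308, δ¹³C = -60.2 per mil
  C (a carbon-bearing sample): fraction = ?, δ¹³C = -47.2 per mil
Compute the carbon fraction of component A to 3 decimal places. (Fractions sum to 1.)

0.302

Let f_A and f_C be the unknown fractions; fractions sum to 1 so f_A + f_C = 0.692.
Mass balance: Σ fᵢ·δᵢ = δ_bulk ⇒ f_A·(-57.8) + f_C·(-47.2) = -54.4 − (-18.542) = -35.858
Substitute f_C = 0.692 − f_A:
f_A·(-57.8 − -47.2) = -35.858 − 0.692×(-47.2) = -3.196
f_A = -3.196 / -10.6 = 0.3015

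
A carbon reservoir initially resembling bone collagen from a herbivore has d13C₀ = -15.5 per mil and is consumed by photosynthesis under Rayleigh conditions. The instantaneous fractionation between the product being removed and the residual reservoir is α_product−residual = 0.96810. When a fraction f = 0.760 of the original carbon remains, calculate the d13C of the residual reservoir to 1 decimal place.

Rayleigh residual: δ_res = (δ₀ + 1000)·f^(α−1) − 1000
α − 1 = -0.03190
f^(α−1) = 0.760^(-0.03190) = 1.008793
δ_res = (-15.5 + 1000) × 1.008793 − 1000 = 993.157 − 1000 = -6.84 per mil

-6.8 per mil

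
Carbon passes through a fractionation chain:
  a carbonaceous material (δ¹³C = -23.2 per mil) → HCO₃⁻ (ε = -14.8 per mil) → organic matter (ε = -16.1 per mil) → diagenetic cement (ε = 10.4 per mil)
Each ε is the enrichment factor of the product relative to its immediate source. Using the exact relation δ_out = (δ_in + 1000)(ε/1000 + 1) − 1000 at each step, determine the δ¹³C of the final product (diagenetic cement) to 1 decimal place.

step 1: δ = (-23.20 + 1000)·(-14.8/1000 + 1) − 1000 = -37.66 per mil
step 2: δ = (-37.66 + 1000)·(-16.1/1000 + 1) − 1000 = -53.15 per mil
step 3: δ = (-53.15 + 1000)·(10.4/1000 + 1) − 1000 = -43.30 per mil

-43.3 per mil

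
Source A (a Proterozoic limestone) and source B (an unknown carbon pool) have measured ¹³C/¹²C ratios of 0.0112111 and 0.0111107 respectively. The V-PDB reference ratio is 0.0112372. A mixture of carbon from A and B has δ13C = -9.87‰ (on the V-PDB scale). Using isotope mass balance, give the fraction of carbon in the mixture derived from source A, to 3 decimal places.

δ_A = (0.0112111/0.0112372 − 1)×1000 = (0.997677 − 1)×1000 = -2.323‰
δ_B = (0.0111107/0.0112372 − 1)×1000 = (0.988743 − 1)×1000 = -11.257‰
f_A = (δ_mix − δ_B)/(δ_A − δ_B) = (-9.87 − (-11.257))/(-2.323 − (-11.257))
f_A = 1.387 / 8.935 = 0.1553

0.155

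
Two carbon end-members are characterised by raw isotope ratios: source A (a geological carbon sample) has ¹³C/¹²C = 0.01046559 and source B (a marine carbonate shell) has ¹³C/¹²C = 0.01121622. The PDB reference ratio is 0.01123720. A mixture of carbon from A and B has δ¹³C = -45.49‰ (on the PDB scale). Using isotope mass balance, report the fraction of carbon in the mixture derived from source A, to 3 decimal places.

0.653

δ_A = (0.01046559/0.01123720 − 1)×1000 = (0.931334 − 1)×1000 = -68.666‰
δ_B = (0.01121622/0.01123720 − 1)×1000 = (0.998133 − 1)×1000 = -1.867‰
f_A = (δ_mix − δ_B)/(δ_A − δ_B) = (-45.49 − (-1.867))/(-68.666 − (-1.867))
f_A = -43.623 / -66.799 = 0.6531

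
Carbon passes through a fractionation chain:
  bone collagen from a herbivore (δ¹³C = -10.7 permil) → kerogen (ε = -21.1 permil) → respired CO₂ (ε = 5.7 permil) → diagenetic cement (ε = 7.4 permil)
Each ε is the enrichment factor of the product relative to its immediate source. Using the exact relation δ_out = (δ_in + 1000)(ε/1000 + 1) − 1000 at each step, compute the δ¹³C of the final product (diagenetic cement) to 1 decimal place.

step 1: δ = (-10.70 + 1000)·(-21.1/1000 + 1) − 1000 = -31.57 permil
step 2: δ = (-31.57 + 1000)·(5.7/1000 + 1) − 1000 = -26.05 permil
step 3: δ = (-26.05 + 1000)·(7.4/1000 + 1) − 1000 = -18.85 permil

-18.8 permil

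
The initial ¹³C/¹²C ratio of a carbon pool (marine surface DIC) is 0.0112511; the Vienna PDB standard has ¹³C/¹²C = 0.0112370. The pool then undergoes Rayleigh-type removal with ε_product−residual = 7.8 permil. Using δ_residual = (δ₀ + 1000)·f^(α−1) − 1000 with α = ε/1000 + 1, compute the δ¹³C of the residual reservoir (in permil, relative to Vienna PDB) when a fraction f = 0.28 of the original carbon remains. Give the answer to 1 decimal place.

δ₀ = (0.0112511/0.0112370 − 1)×1000 = (1.001255 − 1)×1000 = 1.255 permil
α − 1 = ε/1000 = 0.0078
f^(α−1) = 0.28^(0.0078) = 0.990120
δ_res = (1.255 + 1000) × 0.990120 − 1000 = 991.362 − 1000 = -8.64 permil

-8.6 permil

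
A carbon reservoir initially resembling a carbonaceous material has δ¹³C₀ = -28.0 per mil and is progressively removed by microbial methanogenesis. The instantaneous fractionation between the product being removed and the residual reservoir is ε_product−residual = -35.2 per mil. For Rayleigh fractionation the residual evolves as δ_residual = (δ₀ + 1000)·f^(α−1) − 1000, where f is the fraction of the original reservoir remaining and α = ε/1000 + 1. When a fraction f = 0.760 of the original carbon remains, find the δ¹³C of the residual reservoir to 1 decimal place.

-18.6 per mil

Rayleigh residual: δ_res = (δ₀ + 1000)·f^(α−1) − 1000
α = ε/1000 + 1 = 0.96480, so α − 1 = -0.03520
f^(α−1) = 0.760^(-0.03520) = 1.009707
δ_res = (-28.0 + 1000) × 1.009707 − 1000 = 981.435 − 1000 = -18.56 per mil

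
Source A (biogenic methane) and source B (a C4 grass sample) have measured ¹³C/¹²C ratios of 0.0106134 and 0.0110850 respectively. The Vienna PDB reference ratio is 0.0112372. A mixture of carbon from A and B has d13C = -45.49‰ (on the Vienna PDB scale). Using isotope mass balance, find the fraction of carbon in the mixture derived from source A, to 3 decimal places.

0.761

δ_A = (0.0106134/0.0112372 − 1)×1000 = (0.944488 − 1)×1000 = -55.512‰
δ_B = (0.0110850/0.0112372 − 1)×1000 = (0.986456 − 1)×1000 = -13.544‰
f_A = (δ_mix − δ_B)/(δ_A − δ_B) = (-45.49 − (-13.544))/(-55.512 − (-13.544))
f_A = -31.946 / -41.968 = 0.7612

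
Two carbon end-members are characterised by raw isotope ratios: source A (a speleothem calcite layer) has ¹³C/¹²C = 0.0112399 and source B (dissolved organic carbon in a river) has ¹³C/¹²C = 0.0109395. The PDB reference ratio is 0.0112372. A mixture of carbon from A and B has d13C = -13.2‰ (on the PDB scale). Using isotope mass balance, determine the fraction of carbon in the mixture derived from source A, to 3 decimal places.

δ_A = (0.0112399/0.0112372 − 1)×1000 = (1.000240 − 1)×1000 = 0.240‰
δ_B = (0.0109395/0.0112372 − 1)×1000 = (0.973508 − 1)×1000 = -26.492‰
f_A = (δ_mix − δ_B)/(δ_A − δ_B) = (-13.2 − (-26.492))/(0.240 − (-26.492))
f_A = 13.292 / 26.733 = 0.4972

0.497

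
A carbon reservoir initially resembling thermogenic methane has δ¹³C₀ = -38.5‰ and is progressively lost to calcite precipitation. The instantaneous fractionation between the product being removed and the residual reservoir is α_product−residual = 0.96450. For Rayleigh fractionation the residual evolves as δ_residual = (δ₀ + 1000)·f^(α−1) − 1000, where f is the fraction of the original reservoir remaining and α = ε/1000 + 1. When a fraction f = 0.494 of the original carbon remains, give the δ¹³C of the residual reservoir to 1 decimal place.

-14.1‰

Rayleigh residual: δ_res = (δ₀ + 1000)·f^(α−1) − 1000
α − 1 = -0.03550
f^(α−1) = 0.494^(-0.03550) = 1.025351
δ_res = (-38.5 + 1000) × 1.025351 − 1000 = 985.875 − 1000 = -14.12‰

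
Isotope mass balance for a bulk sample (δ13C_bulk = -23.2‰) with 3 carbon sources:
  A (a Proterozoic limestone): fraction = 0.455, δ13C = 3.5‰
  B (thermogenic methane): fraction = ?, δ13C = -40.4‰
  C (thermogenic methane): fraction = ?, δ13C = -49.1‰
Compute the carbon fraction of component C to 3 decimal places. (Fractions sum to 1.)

0.319

Let f_C and f_B be the unknown fractions; fractions sum to 1 so f_C + f_B = 0.545.
Mass balance: Σ fᵢ·δᵢ = δ_bulk ⇒ f_C·(-49.1) + f_B·(-40.4) = -23.2 − (1.593) = -24.793
Substitute f_B = 0.545 − f_C:
f_C·(-49.1 − -40.4) = -24.793 − 0.545×(-40.4) = -2.774
f_C = -2.774 / -8.7 = 0.3189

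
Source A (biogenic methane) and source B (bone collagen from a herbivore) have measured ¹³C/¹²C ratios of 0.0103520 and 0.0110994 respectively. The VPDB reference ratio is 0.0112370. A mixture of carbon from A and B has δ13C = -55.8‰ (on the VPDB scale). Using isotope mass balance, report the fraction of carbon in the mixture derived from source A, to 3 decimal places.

δ_A = (0.0103520/0.0112370 − 1)×1000 = (0.921242 − 1)×1000 = -78.758‰
δ_B = (0.0110994/0.0112370 − 1)×1000 = (0.987755 − 1)×1000 = -12.245‰
f_A = (δ_mix − δ_B)/(δ_A − δ_B) = (-55.8 − (-12.245))/(-78.758 − (-12.245))
f_A = -43.555 / -66.512 = 0.6548

0.655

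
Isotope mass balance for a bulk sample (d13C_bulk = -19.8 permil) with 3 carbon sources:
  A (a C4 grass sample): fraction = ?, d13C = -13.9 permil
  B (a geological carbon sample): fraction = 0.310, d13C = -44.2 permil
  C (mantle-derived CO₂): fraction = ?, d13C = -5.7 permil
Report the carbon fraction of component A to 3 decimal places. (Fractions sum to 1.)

0.264

Let f_A and f_C be the unknown fractions; fractions sum to 1 so f_A + f_C = 0.690.
Mass balance: Σ fᵢ·δᵢ = δ_bulk ⇒ f_A·(-13.9) + f_C·(-5.7) = -19.8 − (-13.702) = -6.098
Substitute f_C = 0.690 − f_A:
f_A·(-13.9 − -5.7) = -6.098 − 0.690×(-5.7) = -2.165
f_A = -2.165 / -8.2 = 0.2640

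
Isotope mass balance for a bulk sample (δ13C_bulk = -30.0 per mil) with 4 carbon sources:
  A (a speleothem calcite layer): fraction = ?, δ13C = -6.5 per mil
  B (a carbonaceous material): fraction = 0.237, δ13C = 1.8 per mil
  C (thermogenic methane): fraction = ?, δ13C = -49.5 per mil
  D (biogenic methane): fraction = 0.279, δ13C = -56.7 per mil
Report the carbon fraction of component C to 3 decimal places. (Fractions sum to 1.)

Let f_C and f_A be the unknown fractions; fractions sum to 1 so f_C + f_A = 0.484.
Mass balance: Σ fᵢ·δᵢ = δ_bulk ⇒ f_C·(-49.5) + f_A·(-6.5) = -30.0 − (-15.393) = -14.607
Substitute f_A = 0.484 − f_C:
f_C·(-49.5 − -6.5) = -14.607 − 0.484×(-6.5) = -11.461
f_C = -11.461 / -43.0 = 0.2665

0.267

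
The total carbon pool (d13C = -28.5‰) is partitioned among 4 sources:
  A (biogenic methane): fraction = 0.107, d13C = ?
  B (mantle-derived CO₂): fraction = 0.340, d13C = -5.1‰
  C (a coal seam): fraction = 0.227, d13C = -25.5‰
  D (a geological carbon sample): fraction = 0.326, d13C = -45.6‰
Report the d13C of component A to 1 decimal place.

Isotope mass balance: δ_bulk = Σ fᵢ·δᵢ.
-28.5 = 0.107×δ_A + 0.340×(-5.1) + 0.227×(-25.5) + 0.326×(-45.6)
0.107·δ_A = -28.5 − (-22.388) = -6.112
δ_A = -6.112 / 0.107 = -57.12‰

-57.1‰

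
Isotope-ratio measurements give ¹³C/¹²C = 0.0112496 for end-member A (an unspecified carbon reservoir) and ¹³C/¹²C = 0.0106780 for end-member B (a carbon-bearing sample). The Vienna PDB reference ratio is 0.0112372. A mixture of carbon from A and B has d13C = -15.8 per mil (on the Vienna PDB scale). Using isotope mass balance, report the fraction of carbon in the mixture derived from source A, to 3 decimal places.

δ_A = (0.0112496/0.0112372 − 1)×1000 = (1.001103 − 1)×1000 = 1.103 per mil
δ_B = (0.0106780/0.0112372 − 1)×1000 = (0.950237 − 1)×1000 = -49.763 per mil
f_A = (δ_mix − δ_B)/(δ_A − δ_B) = (-15.8 − (-49.763))/(1.103 − (-49.763))
f_A = 33.963 / 50.867 = 0.6677

0.668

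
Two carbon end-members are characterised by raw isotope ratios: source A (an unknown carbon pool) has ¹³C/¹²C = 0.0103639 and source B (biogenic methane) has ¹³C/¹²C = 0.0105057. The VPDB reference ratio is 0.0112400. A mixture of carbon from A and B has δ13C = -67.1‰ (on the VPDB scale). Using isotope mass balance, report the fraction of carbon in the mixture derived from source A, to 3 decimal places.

δ_A = (0.0103639/0.0112400 − 1)×1000 = (0.922055 − 1)×1000 = -77.945‰
δ_B = (0.0105057/0.0112400 − 1)×1000 = (0.934671 − 1)×1000 = -65.329‰
f_A = (δ_mix − δ_B)/(δ_A − δ_B) = (-67.1 − (-65.329))/(-77.945 − (-65.329))
f_A = -1.771 / -12.616 = 0.1404

0.140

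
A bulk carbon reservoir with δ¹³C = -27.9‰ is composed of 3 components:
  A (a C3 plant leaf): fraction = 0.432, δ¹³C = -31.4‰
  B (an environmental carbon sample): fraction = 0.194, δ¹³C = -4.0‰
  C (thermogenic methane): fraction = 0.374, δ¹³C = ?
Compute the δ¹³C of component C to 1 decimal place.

Isotope mass balance: δ_bulk = Σ fᵢ·δᵢ.
-27.9 = 0.432×(-31.4) + 0.194×(-4.0) + 0.374×δ_C
0.374·δ_C = -27.9 − (-14.341) = -13.559
δ_C = -13.559 / 0.374 = -36.25‰

-36.3‰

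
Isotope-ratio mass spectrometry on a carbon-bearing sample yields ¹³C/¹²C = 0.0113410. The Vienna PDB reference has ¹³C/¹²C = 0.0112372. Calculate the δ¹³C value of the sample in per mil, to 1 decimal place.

δ¹³C = (R_sample / R_standard − 1) × 1000
R_sample / R_standard = 0.0113410 / 0.0112372 = 1.009237
δ¹³C = (1.009237 − 1) × 1000 = 9.24 per mil

9.2 per mil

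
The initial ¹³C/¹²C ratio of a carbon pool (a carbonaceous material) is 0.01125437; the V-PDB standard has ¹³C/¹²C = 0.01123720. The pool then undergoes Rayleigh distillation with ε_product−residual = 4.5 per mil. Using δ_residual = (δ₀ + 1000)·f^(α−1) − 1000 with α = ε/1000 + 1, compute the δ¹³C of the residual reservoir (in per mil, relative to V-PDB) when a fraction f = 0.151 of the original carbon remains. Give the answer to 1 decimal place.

δ₀ = (0.01125437/0.01123720 − 1)×1000 = (1.001528 − 1)×1000 = 1.528 per mil
α − 1 = ε/1000 = 0.0045
f^(α−1) = 0.151^(0.0045) = 0.991529
δ_res = (1.528 + 1000) × 0.991529 − 1000 = 993.044 − 1000 = -6.96 per mil

-7.0 per mil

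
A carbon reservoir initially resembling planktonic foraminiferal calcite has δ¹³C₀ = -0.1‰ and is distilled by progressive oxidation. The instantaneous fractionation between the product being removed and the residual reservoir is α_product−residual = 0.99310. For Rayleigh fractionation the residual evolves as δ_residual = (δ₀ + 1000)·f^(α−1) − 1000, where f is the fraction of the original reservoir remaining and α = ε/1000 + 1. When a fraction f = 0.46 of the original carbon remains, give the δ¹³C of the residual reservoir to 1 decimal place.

Rayleigh residual: δ_res = (δ₀ + 1000)·f^(α−1) − 1000
α − 1 = -0.00690
f^(α−1) = 0.46^(-0.00690) = 1.005372
δ_res = (-0.1 + 1000) × 1.005372 − 1000 = 1005.272 − 1000 = 5.27‰

5.3‰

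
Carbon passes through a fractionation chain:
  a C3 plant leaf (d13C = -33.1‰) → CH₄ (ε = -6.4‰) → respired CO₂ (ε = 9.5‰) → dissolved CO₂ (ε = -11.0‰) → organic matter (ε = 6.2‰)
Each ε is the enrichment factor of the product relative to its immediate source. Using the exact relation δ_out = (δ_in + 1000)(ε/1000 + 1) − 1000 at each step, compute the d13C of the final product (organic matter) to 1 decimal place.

-34.9‰

step 1: δ = (-33.10 + 1000)·(-6.4/1000 + 1) − 1000 = -39.29‰
step 2: δ = (-39.29 + 1000)·(9.5/1000 + 1) − 1000 = -30.16‰
step 3: δ = (-30.16 + 1000)·(-11.0/1000 + 1) − 1000 = -40.83‰
step 4: δ = (-40.83 + 1000)·(6.2/1000 + 1) − 1000 = -34.88‰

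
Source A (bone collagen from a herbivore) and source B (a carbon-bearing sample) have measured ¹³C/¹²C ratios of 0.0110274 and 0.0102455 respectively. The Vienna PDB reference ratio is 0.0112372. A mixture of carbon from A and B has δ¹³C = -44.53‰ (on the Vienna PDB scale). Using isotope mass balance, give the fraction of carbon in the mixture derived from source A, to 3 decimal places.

0.628

δ_A = (0.0110274/0.0112372 − 1)×1000 = (0.981330 − 1)×1000 = -18.670‰
δ_B = (0.0102455/0.0112372 − 1)×1000 = (0.911748 − 1)×1000 = -88.252‰
f_A = (δ_mix − δ_B)/(δ_A − δ_B) = (-44.53 − (-88.252))/(-18.670 − (-88.252))
f_A = 43.722 / 69.581 = 0.6284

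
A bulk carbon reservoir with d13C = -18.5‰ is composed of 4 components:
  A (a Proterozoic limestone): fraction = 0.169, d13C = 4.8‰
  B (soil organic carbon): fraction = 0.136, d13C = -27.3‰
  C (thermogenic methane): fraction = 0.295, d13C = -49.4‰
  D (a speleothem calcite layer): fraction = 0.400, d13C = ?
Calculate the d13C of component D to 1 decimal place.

-2.6‰

Isotope mass balance: δ_bulk = Σ fᵢ·δᵢ.
-18.5 = 0.169×(4.8) + 0.136×(-27.3) + 0.295×(-49.4) + 0.400×δ_D
0.400·δ_D = -18.5 − (-17.475) = -1.025
δ_D = -1.025 / 0.400 = -2.56‰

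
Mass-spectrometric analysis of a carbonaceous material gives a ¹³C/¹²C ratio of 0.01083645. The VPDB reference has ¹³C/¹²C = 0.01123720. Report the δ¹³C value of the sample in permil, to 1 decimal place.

δ¹³C = (R_sample / R_standard − 1) × 1000
R_sample / R_standard = 0.01083645 / 0.01123720 = 0.964337
δ¹³C = (0.964337 − 1) × 1000 = -35.66 permil

-35.7 permil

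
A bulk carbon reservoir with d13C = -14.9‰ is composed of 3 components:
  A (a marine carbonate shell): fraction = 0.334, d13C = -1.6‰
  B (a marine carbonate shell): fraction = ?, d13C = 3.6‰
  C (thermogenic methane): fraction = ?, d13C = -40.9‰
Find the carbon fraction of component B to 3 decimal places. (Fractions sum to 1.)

Let f_B and f_C be the unknown fractions; fractions sum to 1 so f_B + f_C = 0.666.
Mass balance: Σ fᵢ·δᵢ = δ_bulk ⇒ f_B·(3.6) + f_C·(-40.9) = -14.9 − (-0.534) = -14.366
Substitute f_C = 0.666 − f_B:
f_B·(3.6 − -40.9) = -14.366 − 0.666×(-40.9) = 12.874
f_B = 12.874 / 44.5 = 0.2893

0.289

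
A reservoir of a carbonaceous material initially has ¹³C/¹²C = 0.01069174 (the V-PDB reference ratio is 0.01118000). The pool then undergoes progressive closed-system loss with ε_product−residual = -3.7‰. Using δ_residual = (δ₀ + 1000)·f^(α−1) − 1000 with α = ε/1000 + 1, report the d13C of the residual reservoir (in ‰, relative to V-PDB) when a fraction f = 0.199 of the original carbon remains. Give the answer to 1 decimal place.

δ₀ = (0.01069174/0.01118000 − 1)×1000 = (0.956327 − 1)×1000 = -43.673‰
α − 1 = ε/1000 = -0.0037
f^(α−1) = 0.199^(-0.0037) = 1.005991
δ_res = (-43.673 + 1000) × 1.005991 − 1000 = 962.057 − 1000 = -37.94‰

-37.9‰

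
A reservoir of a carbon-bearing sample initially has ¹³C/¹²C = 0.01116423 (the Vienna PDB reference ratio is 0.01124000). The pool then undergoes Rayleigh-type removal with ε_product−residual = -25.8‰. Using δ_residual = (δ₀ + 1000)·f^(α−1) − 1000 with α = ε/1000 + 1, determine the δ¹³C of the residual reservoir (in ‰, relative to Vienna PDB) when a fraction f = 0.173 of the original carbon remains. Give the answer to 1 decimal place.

δ₀ = (0.01116423/0.01124000 − 1)×1000 = (0.993259 − 1)×1000 = -6.741‰
α − 1 = ε/1000 = -0.0258
f^(α−1) = 0.173^(-0.0258) = 1.046305
δ_res = (-6.741 + 1000) × 1.046305 − 1000 = 1039.252 − 1000 = 39.25‰

39.3‰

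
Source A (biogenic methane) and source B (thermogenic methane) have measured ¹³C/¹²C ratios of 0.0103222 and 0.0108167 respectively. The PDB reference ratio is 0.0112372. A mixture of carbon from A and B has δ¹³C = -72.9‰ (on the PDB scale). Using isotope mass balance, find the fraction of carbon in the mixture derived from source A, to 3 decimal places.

0.806

δ_A = (0.0103222/0.0112372 − 1)×1000 = (0.918574 − 1)×1000 = -81.426‰
δ_B = (0.0108167/0.0112372 − 1)×1000 = (0.962580 − 1)×1000 = -37.420‰
f_A = (δ_mix − δ_B)/(δ_A − δ_B) = (-72.9 − (-37.420))/(-81.426 − (-37.420))
f_A = -35.480 / -44.006 = 0.8063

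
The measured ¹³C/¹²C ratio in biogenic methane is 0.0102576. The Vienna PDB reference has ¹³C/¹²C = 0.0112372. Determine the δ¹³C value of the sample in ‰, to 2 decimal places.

-87.17‰

δ¹³C = (R_sample / R_standard − 1) × 1000
R_sample / R_standard = 0.0102576 / 0.0112372 = 0.912825
δ¹³C = (0.912825 − 1) × 1000 = -87.175‰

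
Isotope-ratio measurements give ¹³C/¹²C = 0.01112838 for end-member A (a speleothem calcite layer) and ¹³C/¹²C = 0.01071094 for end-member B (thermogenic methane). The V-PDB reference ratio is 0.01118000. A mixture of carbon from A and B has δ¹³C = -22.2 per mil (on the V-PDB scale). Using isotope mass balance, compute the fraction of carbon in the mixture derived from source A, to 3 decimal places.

0.529

δ_A = (0.01112838/0.01118000 − 1)×1000 = (0.995383 − 1)×1000 = -4.617 per mil
δ_B = (0.01071094/0.01118000 − 1)×1000 = (0.958045 − 1)×1000 = -41.955 per mil
f_A = (δ_mix − δ_B)/(δ_A − δ_B) = (-22.2 − (-41.955))/(-4.617 − (-41.955))
f_A = 19.755 / 37.338 = 0.5291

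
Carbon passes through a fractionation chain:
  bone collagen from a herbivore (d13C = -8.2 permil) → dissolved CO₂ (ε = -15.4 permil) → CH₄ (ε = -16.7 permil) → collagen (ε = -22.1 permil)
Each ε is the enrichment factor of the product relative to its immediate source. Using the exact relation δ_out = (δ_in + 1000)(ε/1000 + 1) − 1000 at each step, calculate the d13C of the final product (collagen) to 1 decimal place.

step 1: δ = (-8.20 + 1000)·(-15.4/1000 + 1) − 1000 = -23.47 permil
step 2: δ = (-23.47 + 1000)·(-16.7/1000 + 1) − 1000 = -39.78 permil
step 3: δ = (-39.78 + 1000)·(-22.1/1000 + 1) − 1000 = -61.00 permil

-61.0 permil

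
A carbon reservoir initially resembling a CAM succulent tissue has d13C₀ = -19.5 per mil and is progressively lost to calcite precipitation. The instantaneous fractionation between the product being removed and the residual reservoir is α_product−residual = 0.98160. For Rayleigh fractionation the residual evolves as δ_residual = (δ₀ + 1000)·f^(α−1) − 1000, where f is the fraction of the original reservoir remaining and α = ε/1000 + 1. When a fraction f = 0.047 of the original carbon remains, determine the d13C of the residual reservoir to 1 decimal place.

37.2 per mil

Rayleigh residual: δ_res = (δ₀ + 1000)·f^(α−1) − 1000
α − 1 = -0.01840
f^(α−1) = 0.047^(-0.01840) = 1.057873
δ_res = (-19.5 + 1000) × 1.057873 − 1000 = 1037.244 − 1000 = 37.24 per mil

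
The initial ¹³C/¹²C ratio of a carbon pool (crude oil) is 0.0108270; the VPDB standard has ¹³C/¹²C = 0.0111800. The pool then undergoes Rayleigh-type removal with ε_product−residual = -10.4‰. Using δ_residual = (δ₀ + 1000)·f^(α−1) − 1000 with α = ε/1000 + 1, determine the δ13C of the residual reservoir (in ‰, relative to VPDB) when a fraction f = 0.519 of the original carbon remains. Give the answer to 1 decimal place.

-24.9‰

δ₀ = (0.0108270/0.0111800 − 1)×1000 = (0.968426 − 1)×1000 = -31.574‰
α − 1 = ε/1000 = -0.0104
f^(α−1) = 0.519^(-0.0104) = 1.006844
δ_res = (-31.574 + 1000) × 1.006844 − 1000 = 975.054 − 1000 = -24.95‰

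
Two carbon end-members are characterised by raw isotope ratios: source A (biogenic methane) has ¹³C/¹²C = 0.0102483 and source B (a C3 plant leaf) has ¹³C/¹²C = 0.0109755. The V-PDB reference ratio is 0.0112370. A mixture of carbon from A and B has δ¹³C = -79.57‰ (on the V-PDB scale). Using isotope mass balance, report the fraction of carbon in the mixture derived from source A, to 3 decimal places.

0.870

δ_A = (0.0102483/0.0112370 − 1)×1000 = (0.912014 − 1)×1000 = -87.986‰
δ_B = (0.0109755/0.0112370 − 1)×1000 = (0.976729 − 1)×1000 = -23.271‰
f_A = (δ_mix − δ_B)/(δ_A − δ_B) = (-79.57 − (-23.271))/(-87.986 − (-23.271))
f_A = -56.299 / -64.715 = 0.8700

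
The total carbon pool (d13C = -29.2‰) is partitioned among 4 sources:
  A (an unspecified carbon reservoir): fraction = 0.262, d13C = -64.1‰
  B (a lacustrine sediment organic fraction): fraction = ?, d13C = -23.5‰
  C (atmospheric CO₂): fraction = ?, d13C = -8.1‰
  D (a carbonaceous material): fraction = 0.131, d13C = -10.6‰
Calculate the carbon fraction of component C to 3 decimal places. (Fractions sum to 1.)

0.211

Let f_C and f_B be the unknown fractions; fractions sum to 1 so f_C + f_B = 0.607.
Mass balance: Σ fᵢ·δᵢ = δ_bulk ⇒ f_C·(-8.1) + f_B·(-23.5) = -29.2 − (-18.183) = -11.017
Substitute f_B = 0.607 − f_C:
f_C·(-8.1 − -23.5) = -11.017 − 0.607×(-23.5) = 3.247
f_C = 3.247 / 15.4 = 0.2109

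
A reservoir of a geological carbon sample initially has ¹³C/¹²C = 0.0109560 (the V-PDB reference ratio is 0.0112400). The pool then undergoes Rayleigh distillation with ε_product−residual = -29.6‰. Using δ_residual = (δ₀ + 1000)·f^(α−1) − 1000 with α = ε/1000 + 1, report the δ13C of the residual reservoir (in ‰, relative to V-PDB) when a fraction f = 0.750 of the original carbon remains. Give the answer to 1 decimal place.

δ₀ = (0.0109560/0.0112400 − 1)×1000 = (0.974733 − 1)×1000 = -25.267‰
α − 1 = ε/1000 = -0.0296
f^(α−1) = 0.750^(-0.0296) = 1.008552
δ_res = (-25.267 + 1000) × 1.008552 − 1000 = 983.069 − 1000 = -16.93‰

-16.9‰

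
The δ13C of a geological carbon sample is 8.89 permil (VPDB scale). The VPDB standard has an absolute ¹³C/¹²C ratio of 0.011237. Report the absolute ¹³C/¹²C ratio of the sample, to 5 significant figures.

R_sample = R_standard × (δ13C/1000 + 1)
R_sample = 0.011237 × (8.89/1000 + 1) = 0.011237 × 1.008890
R_sample = 0.0113369

0.011337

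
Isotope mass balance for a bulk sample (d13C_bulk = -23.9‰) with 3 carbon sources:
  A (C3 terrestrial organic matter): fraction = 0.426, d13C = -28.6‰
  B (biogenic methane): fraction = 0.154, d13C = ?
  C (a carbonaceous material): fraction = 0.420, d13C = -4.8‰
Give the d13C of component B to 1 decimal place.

Isotope mass balance: δ_bulk = Σ fᵢ·δᵢ.
-23.9 = 0.426×(-28.6) + 0.154×δ_B + 0.420×(-4.8)
0.154·δ_B = -23.9 − (-14.200) = -9.700
δ_B = -9.700 / 0.154 = -62.99‰

-63.0‰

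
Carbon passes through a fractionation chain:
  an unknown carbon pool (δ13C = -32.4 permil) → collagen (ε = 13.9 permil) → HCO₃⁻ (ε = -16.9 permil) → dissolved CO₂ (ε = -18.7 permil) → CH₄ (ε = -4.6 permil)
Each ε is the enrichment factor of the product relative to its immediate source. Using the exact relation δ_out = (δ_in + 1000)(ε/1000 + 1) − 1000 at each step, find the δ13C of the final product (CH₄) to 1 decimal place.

-57.9 permil

step 1: δ = (-32.40 + 1000)·(13.9/1000 + 1) − 1000 = -18.95 permil
step 2: δ = (-18.95 + 1000)·(-16.9/1000 + 1) − 1000 = -35.53 permil
step 3: δ = (-35.53 + 1000)·(-18.7/1000 + 1) − 1000 = -53.57 permil
step 4: δ = (-53.57 + 1000)·(-4.6/1000 + 1) − 1000 = -57.92 permil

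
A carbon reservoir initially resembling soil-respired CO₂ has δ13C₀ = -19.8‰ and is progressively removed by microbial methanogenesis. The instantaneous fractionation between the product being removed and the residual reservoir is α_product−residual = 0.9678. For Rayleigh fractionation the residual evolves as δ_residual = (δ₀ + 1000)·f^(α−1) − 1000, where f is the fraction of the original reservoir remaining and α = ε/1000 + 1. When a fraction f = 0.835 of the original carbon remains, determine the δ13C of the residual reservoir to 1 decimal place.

Rayleigh residual: δ_res = (δ₀ + 1000)·f^(α−1) − 1000
α − 1 = -0.03220
f^(α−1) = 0.835^(-0.03220) = 1.005823
δ_res = (-19.8 + 1000) × 1.005823 − 1000 = 985.908 − 1000 = -14.09‰

-14.1‰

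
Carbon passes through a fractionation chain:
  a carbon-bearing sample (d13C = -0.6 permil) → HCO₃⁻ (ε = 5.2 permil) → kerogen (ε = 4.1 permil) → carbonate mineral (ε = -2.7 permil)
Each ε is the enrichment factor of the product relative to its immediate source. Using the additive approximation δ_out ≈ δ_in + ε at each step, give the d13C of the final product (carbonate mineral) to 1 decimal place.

6.0 permil

step 1: δ ≈ -0.6 + (5.2) = 4.6 permil
step 2: δ ≈ 4.6 + (4.1) = 8.7 permil
step 3: δ ≈ 8.7 + (-2.7) = 6.0 permil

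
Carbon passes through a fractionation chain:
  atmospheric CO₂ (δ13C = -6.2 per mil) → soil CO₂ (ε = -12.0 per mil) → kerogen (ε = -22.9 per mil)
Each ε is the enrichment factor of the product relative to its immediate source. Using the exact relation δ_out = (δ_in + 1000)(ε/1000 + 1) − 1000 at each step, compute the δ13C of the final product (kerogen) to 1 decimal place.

step 1: δ = (-6.20 + 1000)·(-12.0/1000 + 1) − 1000 = -18.13 per mil
step 2: δ = (-18.13 + 1000)·(-22.9/1000 + 1) − 1000 = -40.61 per mil

-40.6 per mil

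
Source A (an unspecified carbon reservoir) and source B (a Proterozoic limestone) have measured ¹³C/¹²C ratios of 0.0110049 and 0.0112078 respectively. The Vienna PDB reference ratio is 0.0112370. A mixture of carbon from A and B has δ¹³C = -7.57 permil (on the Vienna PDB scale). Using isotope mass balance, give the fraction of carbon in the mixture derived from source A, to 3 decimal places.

0.275

δ_A = (0.0110049/0.0112370 − 1)×1000 = (0.979345 − 1)×1000 = -20.655 permil
δ_B = (0.0112078/0.0112370 − 1)×1000 = (0.997401 − 1)×1000 = -2.599 permil
f_A = (δ_mix − δ_B)/(δ_A − δ_B) = (-7.57 − (-2.599))/(-20.655 − (-2.599))
f_A = -4.971 / -18.056 = 0.2753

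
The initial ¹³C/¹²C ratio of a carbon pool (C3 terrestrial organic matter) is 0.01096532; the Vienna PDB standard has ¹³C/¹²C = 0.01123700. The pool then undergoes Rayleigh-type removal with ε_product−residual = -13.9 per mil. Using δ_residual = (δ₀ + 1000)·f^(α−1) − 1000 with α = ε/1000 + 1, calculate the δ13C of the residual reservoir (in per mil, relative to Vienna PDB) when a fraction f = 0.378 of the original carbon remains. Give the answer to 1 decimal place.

-10.9 per mil

δ₀ = (0.01096532/0.01123700 − 1)×1000 = (0.975823 − 1)×1000 = -24.177 per mil
α − 1 = ε/1000 = -0.0139
f^(α−1) = 0.378^(-0.0139) = 1.013615
δ_res = (-24.177 + 1000) × 1.013615 − 1000 = 989.108 − 1000 = -10.89 per mil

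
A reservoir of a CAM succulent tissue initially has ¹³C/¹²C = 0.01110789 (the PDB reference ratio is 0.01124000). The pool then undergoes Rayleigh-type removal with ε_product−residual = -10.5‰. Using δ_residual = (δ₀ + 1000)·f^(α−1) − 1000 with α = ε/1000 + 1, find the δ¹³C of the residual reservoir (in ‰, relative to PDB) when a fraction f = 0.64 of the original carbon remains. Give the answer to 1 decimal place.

-7.1‰

δ₀ = (0.01110789/0.01124000 − 1)×1000 = (0.988246 − 1)×1000 = -11.754‰
α − 1 = ε/1000 = -0.0105
f^(α−1) = 0.64^(-0.0105) = 1.004697
δ_res = (-11.754 + 1000) × 1.004697 − 1000 = 992.888 − 1000 = -7.11‰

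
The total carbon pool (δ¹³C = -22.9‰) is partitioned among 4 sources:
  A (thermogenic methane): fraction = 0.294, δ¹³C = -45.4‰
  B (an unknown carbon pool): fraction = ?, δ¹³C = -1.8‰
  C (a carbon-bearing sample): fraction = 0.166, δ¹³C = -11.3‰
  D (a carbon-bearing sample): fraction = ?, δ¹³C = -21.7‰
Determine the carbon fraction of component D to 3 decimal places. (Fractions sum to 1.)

Let f_D and f_B be the unknown fractions; fractions sum to 1 so f_D + f_B = 0.540.
Mass balance: Σ fᵢ·δᵢ = δ_bulk ⇒ f_D·(-21.7) + f_B·(-1.8) = -22.9 − (-15.223) = -7.677
Substitute f_B = 0.540 − f_D:
f_D·(-21.7 − -1.8) = -7.677 − 0.540×(-1.8) = -6.705
f_D = -6.705 / -19.9 = 0.3369

0.337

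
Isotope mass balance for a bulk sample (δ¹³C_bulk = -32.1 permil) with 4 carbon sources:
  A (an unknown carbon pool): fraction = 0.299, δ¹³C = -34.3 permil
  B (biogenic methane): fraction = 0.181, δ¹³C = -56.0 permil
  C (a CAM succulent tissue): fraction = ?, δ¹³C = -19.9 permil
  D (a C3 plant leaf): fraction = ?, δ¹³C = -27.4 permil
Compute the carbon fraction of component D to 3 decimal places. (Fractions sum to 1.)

0.181

Let f_D and f_C be the unknown fractions; fractions sum to 1 so f_D + f_C = 0.520.
Mass balance: Σ fᵢ·δᵢ = δ_bulk ⇒ f_D·(-27.4) + f_C·(-19.9) = -32.1 − (-20.392) = -11.708
Substitute f_C = 0.520 − f_D:
f_D·(-27.4 − -19.9) = -11.708 − 0.520×(-19.9) = -1.360
f_D = -1.360 / -7.5 = 0.1814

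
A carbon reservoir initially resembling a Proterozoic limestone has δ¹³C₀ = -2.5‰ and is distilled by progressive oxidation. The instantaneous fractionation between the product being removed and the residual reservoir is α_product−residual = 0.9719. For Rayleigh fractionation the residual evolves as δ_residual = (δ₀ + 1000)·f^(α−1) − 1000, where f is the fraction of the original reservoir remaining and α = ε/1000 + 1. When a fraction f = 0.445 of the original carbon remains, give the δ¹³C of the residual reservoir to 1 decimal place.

20.5‰

Rayleigh residual: δ_res = (δ₀ + 1000)·f^(α−1) − 1000
α − 1 = -0.02810
f^(α−1) = 0.445^(-0.02810) = 1.023013
δ_res = (-2.5 + 1000) × 1.023013 − 1000 = 1020.455 − 1000 = 20.46‰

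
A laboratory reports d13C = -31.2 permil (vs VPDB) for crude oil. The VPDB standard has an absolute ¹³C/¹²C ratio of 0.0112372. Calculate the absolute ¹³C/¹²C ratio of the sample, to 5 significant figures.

R_sample = R_standard × (d13C/1000 + 1)
R_sample = 0.0112372 × (-31.2/1000 + 1) = 0.0112372 × 0.968800
R_sample = 0.0108866

0.010887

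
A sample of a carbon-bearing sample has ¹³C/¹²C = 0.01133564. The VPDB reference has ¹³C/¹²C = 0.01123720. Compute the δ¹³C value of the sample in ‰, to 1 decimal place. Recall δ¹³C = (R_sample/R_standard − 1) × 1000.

δ¹³C = (R_sample / R_standard − 1) × 1000
R_sample / R_standard = 0.01133564 / 0.01123720 = 1.008760
δ¹³C = (1.008760 − 1) × 1000 = 8.76‰

8.8‰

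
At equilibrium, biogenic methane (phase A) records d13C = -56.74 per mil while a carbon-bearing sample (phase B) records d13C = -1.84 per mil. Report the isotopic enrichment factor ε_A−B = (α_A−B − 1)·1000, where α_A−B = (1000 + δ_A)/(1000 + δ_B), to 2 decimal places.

α_A−B = (1000 + -56.74) / (1000 + -1.84) = 943.26 / 998.16 = 0.944999
ε_A−B = (0.944999 − 1) × 1000 = -55.001 per mil
(The approximation ε ≈ δ_A − δ_B would give -54.90 per mil.)

-55.00 per mil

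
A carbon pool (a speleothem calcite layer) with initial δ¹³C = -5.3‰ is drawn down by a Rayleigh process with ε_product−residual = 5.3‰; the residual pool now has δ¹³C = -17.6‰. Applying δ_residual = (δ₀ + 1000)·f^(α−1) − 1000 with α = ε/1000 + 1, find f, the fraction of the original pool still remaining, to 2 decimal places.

α − 1 = ε/1000 = 0.0053
(δ_res + 1000)/(δ₀ + 1000) = (-17.6 + 1000)/(-5.3 + 1000) = 982.4/994.7 = 0.987634
f = 0.987634^(1/0.0053) = exp(ln(0.987634)/0.0053) = exp(-0.01244/0.0053)
f = exp(-2.3477) = 0.0956

0.10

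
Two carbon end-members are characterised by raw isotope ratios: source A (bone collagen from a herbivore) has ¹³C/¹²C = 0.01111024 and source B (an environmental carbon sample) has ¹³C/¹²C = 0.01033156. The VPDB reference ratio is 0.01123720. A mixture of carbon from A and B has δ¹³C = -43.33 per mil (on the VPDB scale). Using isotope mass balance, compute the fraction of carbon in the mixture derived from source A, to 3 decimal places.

δ_A = (0.01111024/0.01123720 − 1)×1000 = (0.988702 − 1)×1000 = -11.298 per mil
δ_B = (0.01033156/0.01123720 − 1)×1000 = (0.919407 − 1)×1000 = -80.593 per mil
f_A = (δ_mix − δ_B)/(δ_A − δ_B) = (-43.33 − (-80.593))/(-11.298 − (-80.593))
f_A = 37.263 / 69.295 = 0.5377

0.538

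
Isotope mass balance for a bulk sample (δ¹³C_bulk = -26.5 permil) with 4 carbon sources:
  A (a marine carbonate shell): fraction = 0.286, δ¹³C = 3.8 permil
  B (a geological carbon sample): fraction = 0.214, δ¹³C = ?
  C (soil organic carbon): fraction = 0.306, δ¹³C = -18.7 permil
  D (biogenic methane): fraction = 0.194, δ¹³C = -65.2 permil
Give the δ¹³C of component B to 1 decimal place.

Isotope mass balance: δ_bulk = Σ fᵢ·δᵢ.
-26.5 = 0.286×(3.8) + 0.214×δ_B + 0.306×(-18.7) + 0.194×(-65.2)
0.214·δ_B = -26.5 − (-17.284) = -9.216
δ_B = -9.216 / 0.214 = -43.06 permil

-43.1 permil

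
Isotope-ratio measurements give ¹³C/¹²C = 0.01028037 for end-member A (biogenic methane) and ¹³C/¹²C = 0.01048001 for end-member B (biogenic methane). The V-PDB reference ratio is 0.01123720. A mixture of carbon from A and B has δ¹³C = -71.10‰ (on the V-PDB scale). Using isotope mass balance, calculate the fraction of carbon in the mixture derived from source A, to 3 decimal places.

0.209

δ_A = (0.01028037/0.01123720 − 1)×1000 = (0.914852 − 1)×1000 = -85.148‰
δ_B = (0.01048001/0.01123720 − 1)×1000 = (0.932618 − 1)×1000 = -67.382‰
f_A = (δ_mix − δ_B)/(δ_A − δ_B) = (-71.10 − (-67.382))/(-85.148 − (-67.382))
f_A = -3.718 / -17.766 = 0.2093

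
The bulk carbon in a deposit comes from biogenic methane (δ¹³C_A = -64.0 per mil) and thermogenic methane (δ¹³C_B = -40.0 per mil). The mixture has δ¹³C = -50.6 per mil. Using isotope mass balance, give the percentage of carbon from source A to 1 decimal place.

δ_mix = f_A·δ_A + (1 − f_A)·δ_B  ⇒  f_A = (δ_mix − δ_B)/(δ_A − δ_B)
f_A = (-50.6 − (-40.0)) / (-64.0 − (-40.0))
f_A = -10.6 / -24.0 = 0.4417

44.2%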